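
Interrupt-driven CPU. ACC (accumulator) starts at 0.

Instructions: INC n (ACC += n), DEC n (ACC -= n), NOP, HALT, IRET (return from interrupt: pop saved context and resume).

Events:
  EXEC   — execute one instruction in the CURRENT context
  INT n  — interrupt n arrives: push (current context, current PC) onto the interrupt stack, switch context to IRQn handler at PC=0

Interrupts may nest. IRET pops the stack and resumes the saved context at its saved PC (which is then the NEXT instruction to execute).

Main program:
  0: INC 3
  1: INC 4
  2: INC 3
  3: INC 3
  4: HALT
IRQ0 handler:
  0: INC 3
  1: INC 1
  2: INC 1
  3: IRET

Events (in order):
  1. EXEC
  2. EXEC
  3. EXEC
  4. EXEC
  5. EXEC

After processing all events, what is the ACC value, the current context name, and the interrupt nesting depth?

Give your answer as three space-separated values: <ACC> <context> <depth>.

Answer: 13 MAIN 0

Derivation:
Event 1 (EXEC): [MAIN] PC=0: INC 3 -> ACC=3
Event 2 (EXEC): [MAIN] PC=1: INC 4 -> ACC=7
Event 3 (EXEC): [MAIN] PC=2: INC 3 -> ACC=10
Event 4 (EXEC): [MAIN] PC=3: INC 3 -> ACC=13
Event 5 (EXEC): [MAIN] PC=4: HALT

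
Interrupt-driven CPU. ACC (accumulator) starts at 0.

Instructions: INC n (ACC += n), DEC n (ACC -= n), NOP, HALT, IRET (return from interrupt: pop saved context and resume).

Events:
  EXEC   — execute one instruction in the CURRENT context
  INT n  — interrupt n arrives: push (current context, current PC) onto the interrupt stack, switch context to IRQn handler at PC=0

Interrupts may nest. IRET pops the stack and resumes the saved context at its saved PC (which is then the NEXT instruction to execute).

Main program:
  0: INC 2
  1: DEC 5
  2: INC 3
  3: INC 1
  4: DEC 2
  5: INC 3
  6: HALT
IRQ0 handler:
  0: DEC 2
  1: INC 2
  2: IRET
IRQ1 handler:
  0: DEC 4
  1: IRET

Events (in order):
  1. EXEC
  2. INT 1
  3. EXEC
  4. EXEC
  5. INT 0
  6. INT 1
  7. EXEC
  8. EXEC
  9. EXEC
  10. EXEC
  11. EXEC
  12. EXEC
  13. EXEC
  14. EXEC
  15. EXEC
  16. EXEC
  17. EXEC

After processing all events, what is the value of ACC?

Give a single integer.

Answer: -6

Derivation:
Event 1 (EXEC): [MAIN] PC=0: INC 2 -> ACC=2
Event 2 (INT 1): INT 1 arrives: push (MAIN, PC=1), enter IRQ1 at PC=0 (depth now 1)
Event 3 (EXEC): [IRQ1] PC=0: DEC 4 -> ACC=-2
Event 4 (EXEC): [IRQ1] PC=1: IRET -> resume MAIN at PC=1 (depth now 0)
Event 5 (INT 0): INT 0 arrives: push (MAIN, PC=1), enter IRQ0 at PC=0 (depth now 1)
Event 6 (INT 1): INT 1 arrives: push (IRQ0, PC=0), enter IRQ1 at PC=0 (depth now 2)
Event 7 (EXEC): [IRQ1] PC=0: DEC 4 -> ACC=-6
Event 8 (EXEC): [IRQ1] PC=1: IRET -> resume IRQ0 at PC=0 (depth now 1)
Event 9 (EXEC): [IRQ0] PC=0: DEC 2 -> ACC=-8
Event 10 (EXEC): [IRQ0] PC=1: INC 2 -> ACC=-6
Event 11 (EXEC): [IRQ0] PC=2: IRET -> resume MAIN at PC=1 (depth now 0)
Event 12 (EXEC): [MAIN] PC=1: DEC 5 -> ACC=-11
Event 13 (EXEC): [MAIN] PC=2: INC 3 -> ACC=-8
Event 14 (EXEC): [MAIN] PC=3: INC 1 -> ACC=-7
Event 15 (EXEC): [MAIN] PC=4: DEC 2 -> ACC=-9
Event 16 (EXEC): [MAIN] PC=5: INC 3 -> ACC=-6
Event 17 (EXEC): [MAIN] PC=6: HALT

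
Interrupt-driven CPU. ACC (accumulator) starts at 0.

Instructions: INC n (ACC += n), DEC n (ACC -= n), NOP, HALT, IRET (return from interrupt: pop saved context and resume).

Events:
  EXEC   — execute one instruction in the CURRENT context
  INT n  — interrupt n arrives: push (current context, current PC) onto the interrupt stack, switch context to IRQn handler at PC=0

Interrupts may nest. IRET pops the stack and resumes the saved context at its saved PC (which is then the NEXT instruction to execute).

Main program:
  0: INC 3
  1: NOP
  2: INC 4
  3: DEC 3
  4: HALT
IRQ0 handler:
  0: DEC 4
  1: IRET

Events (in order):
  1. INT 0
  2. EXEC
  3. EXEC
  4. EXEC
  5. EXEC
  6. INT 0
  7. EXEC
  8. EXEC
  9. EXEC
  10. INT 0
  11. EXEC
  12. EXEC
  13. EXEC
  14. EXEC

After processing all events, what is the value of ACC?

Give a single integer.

Answer: -8

Derivation:
Event 1 (INT 0): INT 0 arrives: push (MAIN, PC=0), enter IRQ0 at PC=0 (depth now 1)
Event 2 (EXEC): [IRQ0] PC=0: DEC 4 -> ACC=-4
Event 3 (EXEC): [IRQ0] PC=1: IRET -> resume MAIN at PC=0 (depth now 0)
Event 4 (EXEC): [MAIN] PC=0: INC 3 -> ACC=-1
Event 5 (EXEC): [MAIN] PC=1: NOP
Event 6 (INT 0): INT 0 arrives: push (MAIN, PC=2), enter IRQ0 at PC=0 (depth now 1)
Event 7 (EXEC): [IRQ0] PC=0: DEC 4 -> ACC=-5
Event 8 (EXEC): [IRQ0] PC=1: IRET -> resume MAIN at PC=2 (depth now 0)
Event 9 (EXEC): [MAIN] PC=2: INC 4 -> ACC=-1
Event 10 (INT 0): INT 0 arrives: push (MAIN, PC=3), enter IRQ0 at PC=0 (depth now 1)
Event 11 (EXEC): [IRQ0] PC=0: DEC 4 -> ACC=-5
Event 12 (EXEC): [IRQ0] PC=1: IRET -> resume MAIN at PC=3 (depth now 0)
Event 13 (EXEC): [MAIN] PC=3: DEC 3 -> ACC=-8
Event 14 (EXEC): [MAIN] PC=4: HALT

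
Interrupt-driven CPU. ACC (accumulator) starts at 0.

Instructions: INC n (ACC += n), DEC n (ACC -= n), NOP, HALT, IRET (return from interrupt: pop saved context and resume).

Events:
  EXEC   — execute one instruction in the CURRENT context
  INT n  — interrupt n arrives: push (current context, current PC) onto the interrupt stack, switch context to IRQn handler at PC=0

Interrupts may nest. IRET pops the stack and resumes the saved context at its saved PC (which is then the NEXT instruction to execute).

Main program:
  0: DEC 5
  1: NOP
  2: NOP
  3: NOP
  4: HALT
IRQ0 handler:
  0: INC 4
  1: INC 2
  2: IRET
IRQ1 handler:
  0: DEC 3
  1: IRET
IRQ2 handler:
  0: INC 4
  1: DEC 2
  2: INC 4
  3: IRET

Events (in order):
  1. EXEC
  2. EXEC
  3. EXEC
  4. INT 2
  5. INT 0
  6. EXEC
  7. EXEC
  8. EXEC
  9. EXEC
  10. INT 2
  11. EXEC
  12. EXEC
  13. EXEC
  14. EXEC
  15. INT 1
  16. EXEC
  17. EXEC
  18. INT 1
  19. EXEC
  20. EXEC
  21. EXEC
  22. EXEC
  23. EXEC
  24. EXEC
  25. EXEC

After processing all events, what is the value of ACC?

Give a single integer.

Answer: 7

Derivation:
Event 1 (EXEC): [MAIN] PC=0: DEC 5 -> ACC=-5
Event 2 (EXEC): [MAIN] PC=1: NOP
Event 3 (EXEC): [MAIN] PC=2: NOP
Event 4 (INT 2): INT 2 arrives: push (MAIN, PC=3), enter IRQ2 at PC=0 (depth now 1)
Event 5 (INT 0): INT 0 arrives: push (IRQ2, PC=0), enter IRQ0 at PC=0 (depth now 2)
Event 6 (EXEC): [IRQ0] PC=0: INC 4 -> ACC=-1
Event 7 (EXEC): [IRQ0] PC=1: INC 2 -> ACC=1
Event 8 (EXEC): [IRQ0] PC=2: IRET -> resume IRQ2 at PC=0 (depth now 1)
Event 9 (EXEC): [IRQ2] PC=0: INC 4 -> ACC=5
Event 10 (INT 2): INT 2 arrives: push (IRQ2, PC=1), enter IRQ2 at PC=0 (depth now 2)
Event 11 (EXEC): [IRQ2] PC=0: INC 4 -> ACC=9
Event 12 (EXEC): [IRQ2] PC=1: DEC 2 -> ACC=7
Event 13 (EXEC): [IRQ2] PC=2: INC 4 -> ACC=11
Event 14 (EXEC): [IRQ2] PC=3: IRET -> resume IRQ2 at PC=1 (depth now 1)
Event 15 (INT 1): INT 1 arrives: push (IRQ2, PC=1), enter IRQ1 at PC=0 (depth now 2)
Event 16 (EXEC): [IRQ1] PC=0: DEC 3 -> ACC=8
Event 17 (EXEC): [IRQ1] PC=1: IRET -> resume IRQ2 at PC=1 (depth now 1)
Event 18 (INT 1): INT 1 arrives: push (IRQ2, PC=1), enter IRQ1 at PC=0 (depth now 2)
Event 19 (EXEC): [IRQ1] PC=0: DEC 3 -> ACC=5
Event 20 (EXEC): [IRQ1] PC=1: IRET -> resume IRQ2 at PC=1 (depth now 1)
Event 21 (EXEC): [IRQ2] PC=1: DEC 2 -> ACC=3
Event 22 (EXEC): [IRQ2] PC=2: INC 4 -> ACC=7
Event 23 (EXEC): [IRQ2] PC=3: IRET -> resume MAIN at PC=3 (depth now 0)
Event 24 (EXEC): [MAIN] PC=3: NOP
Event 25 (EXEC): [MAIN] PC=4: HALT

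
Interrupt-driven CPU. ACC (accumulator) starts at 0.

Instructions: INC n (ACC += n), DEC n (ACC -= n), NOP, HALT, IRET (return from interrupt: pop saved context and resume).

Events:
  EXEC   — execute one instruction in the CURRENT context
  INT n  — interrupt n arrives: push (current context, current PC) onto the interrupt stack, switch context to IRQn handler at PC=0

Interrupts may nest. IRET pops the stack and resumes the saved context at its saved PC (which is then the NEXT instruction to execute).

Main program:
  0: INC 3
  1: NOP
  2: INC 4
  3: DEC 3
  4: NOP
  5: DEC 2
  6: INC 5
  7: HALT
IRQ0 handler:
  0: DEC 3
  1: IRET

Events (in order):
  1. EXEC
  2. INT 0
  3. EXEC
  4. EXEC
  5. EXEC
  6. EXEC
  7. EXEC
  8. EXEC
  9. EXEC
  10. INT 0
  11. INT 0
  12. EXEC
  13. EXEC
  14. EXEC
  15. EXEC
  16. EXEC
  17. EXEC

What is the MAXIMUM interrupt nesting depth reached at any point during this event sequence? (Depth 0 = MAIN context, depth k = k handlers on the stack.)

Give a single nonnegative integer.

Event 1 (EXEC): [MAIN] PC=0: INC 3 -> ACC=3 [depth=0]
Event 2 (INT 0): INT 0 arrives: push (MAIN, PC=1), enter IRQ0 at PC=0 (depth now 1) [depth=1]
Event 3 (EXEC): [IRQ0] PC=0: DEC 3 -> ACC=0 [depth=1]
Event 4 (EXEC): [IRQ0] PC=1: IRET -> resume MAIN at PC=1 (depth now 0) [depth=0]
Event 5 (EXEC): [MAIN] PC=1: NOP [depth=0]
Event 6 (EXEC): [MAIN] PC=2: INC 4 -> ACC=4 [depth=0]
Event 7 (EXEC): [MAIN] PC=3: DEC 3 -> ACC=1 [depth=0]
Event 8 (EXEC): [MAIN] PC=4: NOP [depth=0]
Event 9 (EXEC): [MAIN] PC=5: DEC 2 -> ACC=-1 [depth=0]
Event 10 (INT 0): INT 0 arrives: push (MAIN, PC=6), enter IRQ0 at PC=0 (depth now 1) [depth=1]
Event 11 (INT 0): INT 0 arrives: push (IRQ0, PC=0), enter IRQ0 at PC=0 (depth now 2) [depth=2]
Event 12 (EXEC): [IRQ0] PC=0: DEC 3 -> ACC=-4 [depth=2]
Event 13 (EXEC): [IRQ0] PC=1: IRET -> resume IRQ0 at PC=0 (depth now 1) [depth=1]
Event 14 (EXEC): [IRQ0] PC=0: DEC 3 -> ACC=-7 [depth=1]
Event 15 (EXEC): [IRQ0] PC=1: IRET -> resume MAIN at PC=6 (depth now 0) [depth=0]
Event 16 (EXEC): [MAIN] PC=6: INC 5 -> ACC=-2 [depth=0]
Event 17 (EXEC): [MAIN] PC=7: HALT [depth=0]
Max depth observed: 2

Answer: 2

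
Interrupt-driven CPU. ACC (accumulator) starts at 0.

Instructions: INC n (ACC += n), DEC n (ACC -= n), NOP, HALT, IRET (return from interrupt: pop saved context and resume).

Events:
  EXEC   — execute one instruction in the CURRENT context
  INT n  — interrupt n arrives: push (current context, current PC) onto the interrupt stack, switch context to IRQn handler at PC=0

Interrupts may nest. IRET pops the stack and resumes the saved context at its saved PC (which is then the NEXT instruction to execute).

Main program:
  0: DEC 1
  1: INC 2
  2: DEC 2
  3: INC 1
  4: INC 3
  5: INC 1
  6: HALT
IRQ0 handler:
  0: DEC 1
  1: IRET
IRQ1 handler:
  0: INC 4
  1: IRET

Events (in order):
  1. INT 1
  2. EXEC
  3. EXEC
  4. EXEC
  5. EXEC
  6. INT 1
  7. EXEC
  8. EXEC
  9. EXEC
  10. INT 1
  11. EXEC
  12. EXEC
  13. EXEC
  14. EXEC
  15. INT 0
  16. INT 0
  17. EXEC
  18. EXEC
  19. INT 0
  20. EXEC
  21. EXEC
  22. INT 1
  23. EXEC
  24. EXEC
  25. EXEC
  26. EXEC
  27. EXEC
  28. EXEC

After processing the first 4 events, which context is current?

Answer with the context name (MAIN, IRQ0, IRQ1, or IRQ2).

Answer: MAIN

Derivation:
Event 1 (INT 1): INT 1 arrives: push (MAIN, PC=0), enter IRQ1 at PC=0 (depth now 1)
Event 2 (EXEC): [IRQ1] PC=0: INC 4 -> ACC=4
Event 3 (EXEC): [IRQ1] PC=1: IRET -> resume MAIN at PC=0 (depth now 0)
Event 4 (EXEC): [MAIN] PC=0: DEC 1 -> ACC=3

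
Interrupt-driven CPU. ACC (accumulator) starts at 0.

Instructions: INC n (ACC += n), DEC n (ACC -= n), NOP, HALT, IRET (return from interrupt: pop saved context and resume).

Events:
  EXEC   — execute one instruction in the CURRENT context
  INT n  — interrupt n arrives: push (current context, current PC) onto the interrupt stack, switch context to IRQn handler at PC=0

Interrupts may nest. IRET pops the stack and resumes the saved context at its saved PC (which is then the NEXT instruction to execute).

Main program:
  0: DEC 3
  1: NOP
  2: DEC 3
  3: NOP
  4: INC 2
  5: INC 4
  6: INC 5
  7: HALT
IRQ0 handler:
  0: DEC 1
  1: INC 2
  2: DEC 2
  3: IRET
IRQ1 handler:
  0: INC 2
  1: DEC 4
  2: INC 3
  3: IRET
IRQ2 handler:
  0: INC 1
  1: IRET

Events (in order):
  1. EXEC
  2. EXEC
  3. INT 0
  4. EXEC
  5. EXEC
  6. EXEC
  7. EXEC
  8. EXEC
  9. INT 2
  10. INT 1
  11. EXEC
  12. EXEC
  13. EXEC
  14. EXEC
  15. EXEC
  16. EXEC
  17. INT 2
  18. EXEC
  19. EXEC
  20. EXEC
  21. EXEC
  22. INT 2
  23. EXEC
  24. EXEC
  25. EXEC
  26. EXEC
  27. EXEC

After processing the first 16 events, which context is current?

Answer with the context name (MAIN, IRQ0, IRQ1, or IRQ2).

Answer: MAIN

Derivation:
Event 1 (EXEC): [MAIN] PC=0: DEC 3 -> ACC=-3
Event 2 (EXEC): [MAIN] PC=1: NOP
Event 3 (INT 0): INT 0 arrives: push (MAIN, PC=2), enter IRQ0 at PC=0 (depth now 1)
Event 4 (EXEC): [IRQ0] PC=0: DEC 1 -> ACC=-4
Event 5 (EXEC): [IRQ0] PC=1: INC 2 -> ACC=-2
Event 6 (EXEC): [IRQ0] PC=2: DEC 2 -> ACC=-4
Event 7 (EXEC): [IRQ0] PC=3: IRET -> resume MAIN at PC=2 (depth now 0)
Event 8 (EXEC): [MAIN] PC=2: DEC 3 -> ACC=-7
Event 9 (INT 2): INT 2 arrives: push (MAIN, PC=3), enter IRQ2 at PC=0 (depth now 1)
Event 10 (INT 1): INT 1 arrives: push (IRQ2, PC=0), enter IRQ1 at PC=0 (depth now 2)
Event 11 (EXEC): [IRQ1] PC=0: INC 2 -> ACC=-5
Event 12 (EXEC): [IRQ1] PC=1: DEC 4 -> ACC=-9
Event 13 (EXEC): [IRQ1] PC=2: INC 3 -> ACC=-6
Event 14 (EXEC): [IRQ1] PC=3: IRET -> resume IRQ2 at PC=0 (depth now 1)
Event 15 (EXEC): [IRQ2] PC=0: INC 1 -> ACC=-5
Event 16 (EXEC): [IRQ2] PC=1: IRET -> resume MAIN at PC=3 (depth now 0)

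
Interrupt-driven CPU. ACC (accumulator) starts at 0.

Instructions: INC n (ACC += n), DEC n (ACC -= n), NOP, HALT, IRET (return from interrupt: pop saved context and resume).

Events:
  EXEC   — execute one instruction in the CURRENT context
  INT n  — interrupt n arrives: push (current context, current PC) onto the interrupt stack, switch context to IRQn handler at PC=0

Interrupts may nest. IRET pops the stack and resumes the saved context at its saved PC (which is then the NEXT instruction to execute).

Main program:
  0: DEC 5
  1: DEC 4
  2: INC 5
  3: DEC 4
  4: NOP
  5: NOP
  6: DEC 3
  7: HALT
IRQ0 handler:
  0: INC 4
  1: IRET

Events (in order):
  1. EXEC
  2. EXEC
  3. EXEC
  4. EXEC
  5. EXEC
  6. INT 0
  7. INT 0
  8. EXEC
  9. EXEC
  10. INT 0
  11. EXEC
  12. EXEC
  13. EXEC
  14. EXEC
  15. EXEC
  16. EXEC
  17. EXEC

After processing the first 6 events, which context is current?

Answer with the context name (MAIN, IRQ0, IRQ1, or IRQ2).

Answer: IRQ0

Derivation:
Event 1 (EXEC): [MAIN] PC=0: DEC 5 -> ACC=-5
Event 2 (EXEC): [MAIN] PC=1: DEC 4 -> ACC=-9
Event 3 (EXEC): [MAIN] PC=2: INC 5 -> ACC=-4
Event 4 (EXEC): [MAIN] PC=3: DEC 4 -> ACC=-8
Event 5 (EXEC): [MAIN] PC=4: NOP
Event 6 (INT 0): INT 0 arrives: push (MAIN, PC=5), enter IRQ0 at PC=0 (depth now 1)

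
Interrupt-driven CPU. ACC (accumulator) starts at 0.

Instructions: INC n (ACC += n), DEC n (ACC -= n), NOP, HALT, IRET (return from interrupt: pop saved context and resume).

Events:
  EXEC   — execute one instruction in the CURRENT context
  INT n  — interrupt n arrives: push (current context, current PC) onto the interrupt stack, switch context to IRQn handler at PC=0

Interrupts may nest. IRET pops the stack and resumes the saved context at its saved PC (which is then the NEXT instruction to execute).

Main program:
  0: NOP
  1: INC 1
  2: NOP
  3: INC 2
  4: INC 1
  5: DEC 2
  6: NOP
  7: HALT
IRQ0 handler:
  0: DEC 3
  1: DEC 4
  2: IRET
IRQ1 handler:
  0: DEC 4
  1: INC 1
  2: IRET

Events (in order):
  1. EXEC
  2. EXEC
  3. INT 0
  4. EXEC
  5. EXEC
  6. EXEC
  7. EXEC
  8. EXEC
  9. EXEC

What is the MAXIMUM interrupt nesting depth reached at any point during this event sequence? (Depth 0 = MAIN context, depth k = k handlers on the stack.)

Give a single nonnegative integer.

Answer: 1

Derivation:
Event 1 (EXEC): [MAIN] PC=0: NOP [depth=0]
Event 2 (EXEC): [MAIN] PC=1: INC 1 -> ACC=1 [depth=0]
Event 3 (INT 0): INT 0 arrives: push (MAIN, PC=2), enter IRQ0 at PC=0 (depth now 1) [depth=1]
Event 4 (EXEC): [IRQ0] PC=0: DEC 3 -> ACC=-2 [depth=1]
Event 5 (EXEC): [IRQ0] PC=1: DEC 4 -> ACC=-6 [depth=1]
Event 6 (EXEC): [IRQ0] PC=2: IRET -> resume MAIN at PC=2 (depth now 0) [depth=0]
Event 7 (EXEC): [MAIN] PC=2: NOP [depth=0]
Event 8 (EXEC): [MAIN] PC=3: INC 2 -> ACC=-4 [depth=0]
Event 9 (EXEC): [MAIN] PC=4: INC 1 -> ACC=-3 [depth=0]
Max depth observed: 1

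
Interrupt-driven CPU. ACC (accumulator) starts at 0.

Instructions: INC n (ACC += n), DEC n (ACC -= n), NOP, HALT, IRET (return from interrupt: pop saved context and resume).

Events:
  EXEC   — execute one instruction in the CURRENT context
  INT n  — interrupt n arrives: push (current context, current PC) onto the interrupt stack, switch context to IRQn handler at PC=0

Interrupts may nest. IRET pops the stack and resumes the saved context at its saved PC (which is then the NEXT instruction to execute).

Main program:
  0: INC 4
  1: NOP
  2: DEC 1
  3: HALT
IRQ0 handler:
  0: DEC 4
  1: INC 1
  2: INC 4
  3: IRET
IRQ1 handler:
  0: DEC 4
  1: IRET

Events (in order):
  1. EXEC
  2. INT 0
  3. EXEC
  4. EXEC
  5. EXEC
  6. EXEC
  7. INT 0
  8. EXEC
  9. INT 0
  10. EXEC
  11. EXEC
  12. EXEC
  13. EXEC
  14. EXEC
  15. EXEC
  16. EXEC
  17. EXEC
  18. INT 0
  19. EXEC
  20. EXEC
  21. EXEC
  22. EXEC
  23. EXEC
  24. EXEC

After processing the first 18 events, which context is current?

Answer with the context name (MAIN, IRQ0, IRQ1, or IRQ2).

Event 1 (EXEC): [MAIN] PC=0: INC 4 -> ACC=4
Event 2 (INT 0): INT 0 arrives: push (MAIN, PC=1), enter IRQ0 at PC=0 (depth now 1)
Event 3 (EXEC): [IRQ0] PC=0: DEC 4 -> ACC=0
Event 4 (EXEC): [IRQ0] PC=1: INC 1 -> ACC=1
Event 5 (EXEC): [IRQ0] PC=2: INC 4 -> ACC=5
Event 6 (EXEC): [IRQ0] PC=3: IRET -> resume MAIN at PC=1 (depth now 0)
Event 7 (INT 0): INT 0 arrives: push (MAIN, PC=1), enter IRQ0 at PC=0 (depth now 1)
Event 8 (EXEC): [IRQ0] PC=0: DEC 4 -> ACC=1
Event 9 (INT 0): INT 0 arrives: push (IRQ0, PC=1), enter IRQ0 at PC=0 (depth now 2)
Event 10 (EXEC): [IRQ0] PC=0: DEC 4 -> ACC=-3
Event 11 (EXEC): [IRQ0] PC=1: INC 1 -> ACC=-2
Event 12 (EXEC): [IRQ0] PC=2: INC 4 -> ACC=2
Event 13 (EXEC): [IRQ0] PC=3: IRET -> resume IRQ0 at PC=1 (depth now 1)
Event 14 (EXEC): [IRQ0] PC=1: INC 1 -> ACC=3
Event 15 (EXEC): [IRQ0] PC=2: INC 4 -> ACC=7
Event 16 (EXEC): [IRQ0] PC=3: IRET -> resume MAIN at PC=1 (depth now 0)
Event 17 (EXEC): [MAIN] PC=1: NOP
Event 18 (INT 0): INT 0 arrives: push (MAIN, PC=2), enter IRQ0 at PC=0 (depth now 1)

Answer: IRQ0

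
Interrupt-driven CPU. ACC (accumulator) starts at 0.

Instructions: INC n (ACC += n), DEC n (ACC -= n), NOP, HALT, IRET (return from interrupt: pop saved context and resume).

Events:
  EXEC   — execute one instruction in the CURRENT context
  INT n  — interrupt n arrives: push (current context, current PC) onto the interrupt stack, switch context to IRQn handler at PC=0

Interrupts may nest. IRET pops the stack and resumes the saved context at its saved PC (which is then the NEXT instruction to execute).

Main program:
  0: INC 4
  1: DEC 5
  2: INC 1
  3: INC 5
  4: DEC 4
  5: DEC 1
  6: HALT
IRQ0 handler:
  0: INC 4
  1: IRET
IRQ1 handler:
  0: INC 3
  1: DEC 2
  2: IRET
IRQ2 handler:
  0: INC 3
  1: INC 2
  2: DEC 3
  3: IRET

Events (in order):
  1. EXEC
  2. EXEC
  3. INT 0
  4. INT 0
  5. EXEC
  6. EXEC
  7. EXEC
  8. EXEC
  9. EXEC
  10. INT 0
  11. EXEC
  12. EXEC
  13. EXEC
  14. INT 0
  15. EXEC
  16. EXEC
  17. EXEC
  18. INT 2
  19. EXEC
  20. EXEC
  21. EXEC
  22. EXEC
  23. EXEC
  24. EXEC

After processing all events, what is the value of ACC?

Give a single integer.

Answer: 18

Derivation:
Event 1 (EXEC): [MAIN] PC=0: INC 4 -> ACC=4
Event 2 (EXEC): [MAIN] PC=1: DEC 5 -> ACC=-1
Event 3 (INT 0): INT 0 arrives: push (MAIN, PC=2), enter IRQ0 at PC=0 (depth now 1)
Event 4 (INT 0): INT 0 arrives: push (IRQ0, PC=0), enter IRQ0 at PC=0 (depth now 2)
Event 5 (EXEC): [IRQ0] PC=0: INC 4 -> ACC=3
Event 6 (EXEC): [IRQ0] PC=1: IRET -> resume IRQ0 at PC=0 (depth now 1)
Event 7 (EXEC): [IRQ0] PC=0: INC 4 -> ACC=7
Event 8 (EXEC): [IRQ0] PC=1: IRET -> resume MAIN at PC=2 (depth now 0)
Event 9 (EXEC): [MAIN] PC=2: INC 1 -> ACC=8
Event 10 (INT 0): INT 0 arrives: push (MAIN, PC=3), enter IRQ0 at PC=0 (depth now 1)
Event 11 (EXEC): [IRQ0] PC=0: INC 4 -> ACC=12
Event 12 (EXEC): [IRQ0] PC=1: IRET -> resume MAIN at PC=3 (depth now 0)
Event 13 (EXEC): [MAIN] PC=3: INC 5 -> ACC=17
Event 14 (INT 0): INT 0 arrives: push (MAIN, PC=4), enter IRQ0 at PC=0 (depth now 1)
Event 15 (EXEC): [IRQ0] PC=0: INC 4 -> ACC=21
Event 16 (EXEC): [IRQ0] PC=1: IRET -> resume MAIN at PC=4 (depth now 0)
Event 17 (EXEC): [MAIN] PC=4: DEC 4 -> ACC=17
Event 18 (INT 2): INT 2 arrives: push (MAIN, PC=5), enter IRQ2 at PC=0 (depth now 1)
Event 19 (EXEC): [IRQ2] PC=0: INC 3 -> ACC=20
Event 20 (EXEC): [IRQ2] PC=1: INC 2 -> ACC=22
Event 21 (EXEC): [IRQ2] PC=2: DEC 3 -> ACC=19
Event 22 (EXEC): [IRQ2] PC=3: IRET -> resume MAIN at PC=5 (depth now 0)
Event 23 (EXEC): [MAIN] PC=5: DEC 1 -> ACC=18
Event 24 (EXEC): [MAIN] PC=6: HALT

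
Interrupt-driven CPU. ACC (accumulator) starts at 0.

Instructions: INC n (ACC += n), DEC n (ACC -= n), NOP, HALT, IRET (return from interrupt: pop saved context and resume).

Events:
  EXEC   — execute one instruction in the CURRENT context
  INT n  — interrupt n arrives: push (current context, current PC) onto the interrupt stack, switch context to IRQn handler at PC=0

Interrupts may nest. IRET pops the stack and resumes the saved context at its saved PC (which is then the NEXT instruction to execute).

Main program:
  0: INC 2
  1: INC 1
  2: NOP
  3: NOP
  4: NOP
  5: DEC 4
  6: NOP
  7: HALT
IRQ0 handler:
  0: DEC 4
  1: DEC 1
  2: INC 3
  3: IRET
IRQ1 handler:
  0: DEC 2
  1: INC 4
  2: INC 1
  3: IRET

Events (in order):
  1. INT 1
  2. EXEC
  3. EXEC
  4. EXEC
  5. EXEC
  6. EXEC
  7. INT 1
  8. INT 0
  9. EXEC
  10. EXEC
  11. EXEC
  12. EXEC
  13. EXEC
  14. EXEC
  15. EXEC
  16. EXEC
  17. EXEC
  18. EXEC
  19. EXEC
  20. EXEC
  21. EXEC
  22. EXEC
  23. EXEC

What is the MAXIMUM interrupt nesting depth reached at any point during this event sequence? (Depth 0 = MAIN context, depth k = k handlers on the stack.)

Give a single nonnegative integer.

Answer: 2

Derivation:
Event 1 (INT 1): INT 1 arrives: push (MAIN, PC=0), enter IRQ1 at PC=0 (depth now 1) [depth=1]
Event 2 (EXEC): [IRQ1] PC=0: DEC 2 -> ACC=-2 [depth=1]
Event 3 (EXEC): [IRQ1] PC=1: INC 4 -> ACC=2 [depth=1]
Event 4 (EXEC): [IRQ1] PC=2: INC 1 -> ACC=3 [depth=1]
Event 5 (EXEC): [IRQ1] PC=3: IRET -> resume MAIN at PC=0 (depth now 0) [depth=0]
Event 6 (EXEC): [MAIN] PC=0: INC 2 -> ACC=5 [depth=0]
Event 7 (INT 1): INT 1 arrives: push (MAIN, PC=1), enter IRQ1 at PC=0 (depth now 1) [depth=1]
Event 8 (INT 0): INT 0 arrives: push (IRQ1, PC=0), enter IRQ0 at PC=0 (depth now 2) [depth=2]
Event 9 (EXEC): [IRQ0] PC=0: DEC 4 -> ACC=1 [depth=2]
Event 10 (EXEC): [IRQ0] PC=1: DEC 1 -> ACC=0 [depth=2]
Event 11 (EXEC): [IRQ0] PC=2: INC 3 -> ACC=3 [depth=2]
Event 12 (EXEC): [IRQ0] PC=3: IRET -> resume IRQ1 at PC=0 (depth now 1) [depth=1]
Event 13 (EXEC): [IRQ1] PC=0: DEC 2 -> ACC=1 [depth=1]
Event 14 (EXEC): [IRQ1] PC=1: INC 4 -> ACC=5 [depth=1]
Event 15 (EXEC): [IRQ1] PC=2: INC 1 -> ACC=6 [depth=1]
Event 16 (EXEC): [IRQ1] PC=3: IRET -> resume MAIN at PC=1 (depth now 0) [depth=0]
Event 17 (EXEC): [MAIN] PC=1: INC 1 -> ACC=7 [depth=0]
Event 18 (EXEC): [MAIN] PC=2: NOP [depth=0]
Event 19 (EXEC): [MAIN] PC=3: NOP [depth=0]
Event 20 (EXEC): [MAIN] PC=4: NOP [depth=0]
Event 21 (EXEC): [MAIN] PC=5: DEC 4 -> ACC=3 [depth=0]
Event 22 (EXEC): [MAIN] PC=6: NOP [depth=0]
Event 23 (EXEC): [MAIN] PC=7: HALT [depth=0]
Max depth observed: 2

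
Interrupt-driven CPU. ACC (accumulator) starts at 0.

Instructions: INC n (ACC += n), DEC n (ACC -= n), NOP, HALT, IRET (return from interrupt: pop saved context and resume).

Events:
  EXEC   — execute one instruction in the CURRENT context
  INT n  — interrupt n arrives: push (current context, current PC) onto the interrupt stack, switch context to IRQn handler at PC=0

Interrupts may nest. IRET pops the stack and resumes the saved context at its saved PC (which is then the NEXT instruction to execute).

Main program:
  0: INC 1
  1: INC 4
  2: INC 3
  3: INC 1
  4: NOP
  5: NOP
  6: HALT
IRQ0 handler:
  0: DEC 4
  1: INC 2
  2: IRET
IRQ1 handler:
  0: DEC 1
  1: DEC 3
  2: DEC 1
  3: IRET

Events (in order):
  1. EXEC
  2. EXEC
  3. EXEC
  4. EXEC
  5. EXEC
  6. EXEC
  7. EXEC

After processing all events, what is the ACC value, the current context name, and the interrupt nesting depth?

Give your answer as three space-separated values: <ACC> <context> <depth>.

Event 1 (EXEC): [MAIN] PC=0: INC 1 -> ACC=1
Event 2 (EXEC): [MAIN] PC=1: INC 4 -> ACC=5
Event 3 (EXEC): [MAIN] PC=2: INC 3 -> ACC=8
Event 4 (EXEC): [MAIN] PC=3: INC 1 -> ACC=9
Event 5 (EXEC): [MAIN] PC=4: NOP
Event 6 (EXEC): [MAIN] PC=5: NOP
Event 7 (EXEC): [MAIN] PC=6: HALT

Answer: 9 MAIN 0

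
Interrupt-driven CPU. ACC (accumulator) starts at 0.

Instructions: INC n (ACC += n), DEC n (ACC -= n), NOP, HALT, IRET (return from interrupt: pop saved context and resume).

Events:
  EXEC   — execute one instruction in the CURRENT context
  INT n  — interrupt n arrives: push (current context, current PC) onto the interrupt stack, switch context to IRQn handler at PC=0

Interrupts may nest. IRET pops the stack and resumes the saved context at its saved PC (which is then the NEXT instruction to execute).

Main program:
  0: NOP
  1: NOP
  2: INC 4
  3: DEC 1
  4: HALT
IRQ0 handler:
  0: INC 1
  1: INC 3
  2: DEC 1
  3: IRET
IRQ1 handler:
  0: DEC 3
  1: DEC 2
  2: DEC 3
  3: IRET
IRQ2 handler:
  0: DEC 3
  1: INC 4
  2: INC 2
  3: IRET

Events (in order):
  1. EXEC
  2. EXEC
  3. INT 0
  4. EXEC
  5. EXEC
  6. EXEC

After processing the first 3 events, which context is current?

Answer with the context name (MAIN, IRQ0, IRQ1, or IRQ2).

Answer: IRQ0

Derivation:
Event 1 (EXEC): [MAIN] PC=0: NOP
Event 2 (EXEC): [MAIN] PC=1: NOP
Event 3 (INT 0): INT 0 arrives: push (MAIN, PC=2), enter IRQ0 at PC=0 (depth now 1)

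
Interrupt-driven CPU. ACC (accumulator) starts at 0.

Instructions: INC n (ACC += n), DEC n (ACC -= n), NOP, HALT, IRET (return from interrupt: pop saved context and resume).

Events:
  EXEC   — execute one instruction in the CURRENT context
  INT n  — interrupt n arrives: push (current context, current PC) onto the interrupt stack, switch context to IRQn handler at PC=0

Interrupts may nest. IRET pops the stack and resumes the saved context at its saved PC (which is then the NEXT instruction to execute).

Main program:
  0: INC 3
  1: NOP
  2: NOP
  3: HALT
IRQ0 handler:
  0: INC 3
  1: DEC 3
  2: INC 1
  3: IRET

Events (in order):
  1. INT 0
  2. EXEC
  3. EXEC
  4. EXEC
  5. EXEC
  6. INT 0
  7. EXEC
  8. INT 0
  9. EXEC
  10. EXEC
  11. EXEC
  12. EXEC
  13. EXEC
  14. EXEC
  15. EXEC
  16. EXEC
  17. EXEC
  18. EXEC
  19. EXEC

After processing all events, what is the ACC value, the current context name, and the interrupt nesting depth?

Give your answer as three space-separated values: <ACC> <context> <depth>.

Event 1 (INT 0): INT 0 arrives: push (MAIN, PC=0), enter IRQ0 at PC=0 (depth now 1)
Event 2 (EXEC): [IRQ0] PC=0: INC 3 -> ACC=3
Event 3 (EXEC): [IRQ0] PC=1: DEC 3 -> ACC=0
Event 4 (EXEC): [IRQ0] PC=2: INC 1 -> ACC=1
Event 5 (EXEC): [IRQ0] PC=3: IRET -> resume MAIN at PC=0 (depth now 0)
Event 6 (INT 0): INT 0 arrives: push (MAIN, PC=0), enter IRQ0 at PC=0 (depth now 1)
Event 7 (EXEC): [IRQ0] PC=0: INC 3 -> ACC=4
Event 8 (INT 0): INT 0 arrives: push (IRQ0, PC=1), enter IRQ0 at PC=0 (depth now 2)
Event 9 (EXEC): [IRQ0] PC=0: INC 3 -> ACC=7
Event 10 (EXEC): [IRQ0] PC=1: DEC 3 -> ACC=4
Event 11 (EXEC): [IRQ0] PC=2: INC 1 -> ACC=5
Event 12 (EXEC): [IRQ0] PC=3: IRET -> resume IRQ0 at PC=1 (depth now 1)
Event 13 (EXEC): [IRQ0] PC=1: DEC 3 -> ACC=2
Event 14 (EXEC): [IRQ0] PC=2: INC 1 -> ACC=3
Event 15 (EXEC): [IRQ0] PC=3: IRET -> resume MAIN at PC=0 (depth now 0)
Event 16 (EXEC): [MAIN] PC=0: INC 3 -> ACC=6
Event 17 (EXEC): [MAIN] PC=1: NOP
Event 18 (EXEC): [MAIN] PC=2: NOP
Event 19 (EXEC): [MAIN] PC=3: HALT

Answer: 6 MAIN 0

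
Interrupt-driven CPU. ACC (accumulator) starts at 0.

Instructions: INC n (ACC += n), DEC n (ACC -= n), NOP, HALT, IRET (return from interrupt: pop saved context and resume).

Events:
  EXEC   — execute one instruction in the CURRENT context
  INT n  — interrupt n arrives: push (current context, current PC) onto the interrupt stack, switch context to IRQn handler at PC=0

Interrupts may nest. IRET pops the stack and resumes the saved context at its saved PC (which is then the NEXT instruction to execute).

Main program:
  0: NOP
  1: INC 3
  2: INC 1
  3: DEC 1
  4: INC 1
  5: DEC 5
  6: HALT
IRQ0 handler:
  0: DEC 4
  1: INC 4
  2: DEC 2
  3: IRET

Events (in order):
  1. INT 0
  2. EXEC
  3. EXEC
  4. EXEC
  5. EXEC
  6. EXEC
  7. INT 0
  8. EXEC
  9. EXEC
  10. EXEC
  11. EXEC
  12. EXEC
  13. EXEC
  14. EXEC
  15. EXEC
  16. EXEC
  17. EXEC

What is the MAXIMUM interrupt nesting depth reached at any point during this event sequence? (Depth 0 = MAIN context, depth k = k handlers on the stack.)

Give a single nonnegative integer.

Event 1 (INT 0): INT 0 arrives: push (MAIN, PC=0), enter IRQ0 at PC=0 (depth now 1) [depth=1]
Event 2 (EXEC): [IRQ0] PC=0: DEC 4 -> ACC=-4 [depth=1]
Event 3 (EXEC): [IRQ0] PC=1: INC 4 -> ACC=0 [depth=1]
Event 4 (EXEC): [IRQ0] PC=2: DEC 2 -> ACC=-2 [depth=1]
Event 5 (EXEC): [IRQ0] PC=3: IRET -> resume MAIN at PC=0 (depth now 0) [depth=0]
Event 6 (EXEC): [MAIN] PC=0: NOP [depth=0]
Event 7 (INT 0): INT 0 arrives: push (MAIN, PC=1), enter IRQ0 at PC=0 (depth now 1) [depth=1]
Event 8 (EXEC): [IRQ0] PC=0: DEC 4 -> ACC=-6 [depth=1]
Event 9 (EXEC): [IRQ0] PC=1: INC 4 -> ACC=-2 [depth=1]
Event 10 (EXEC): [IRQ0] PC=2: DEC 2 -> ACC=-4 [depth=1]
Event 11 (EXEC): [IRQ0] PC=3: IRET -> resume MAIN at PC=1 (depth now 0) [depth=0]
Event 12 (EXEC): [MAIN] PC=1: INC 3 -> ACC=-1 [depth=0]
Event 13 (EXEC): [MAIN] PC=2: INC 1 -> ACC=0 [depth=0]
Event 14 (EXEC): [MAIN] PC=3: DEC 1 -> ACC=-1 [depth=0]
Event 15 (EXEC): [MAIN] PC=4: INC 1 -> ACC=0 [depth=0]
Event 16 (EXEC): [MAIN] PC=5: DEC 5 -> ACC=-5 [depth=0]
Event 17 (EXEC): [MAIN] PC=6: HALT [depth=0]
Max depth observed: 1

Answer: 1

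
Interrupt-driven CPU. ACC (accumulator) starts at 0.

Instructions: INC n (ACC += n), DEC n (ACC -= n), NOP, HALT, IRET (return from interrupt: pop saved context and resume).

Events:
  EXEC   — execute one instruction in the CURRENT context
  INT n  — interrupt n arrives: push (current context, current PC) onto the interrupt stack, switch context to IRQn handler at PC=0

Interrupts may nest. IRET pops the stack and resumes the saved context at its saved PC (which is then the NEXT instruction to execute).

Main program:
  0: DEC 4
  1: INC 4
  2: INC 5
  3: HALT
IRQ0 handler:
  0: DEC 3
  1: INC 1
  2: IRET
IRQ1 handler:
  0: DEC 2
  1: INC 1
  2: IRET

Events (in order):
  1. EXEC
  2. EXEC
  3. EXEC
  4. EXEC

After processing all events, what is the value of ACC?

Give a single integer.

Event 1 (EXEC): [MAIN] PC=0: DEC 4 -> ACC=-4
Event 2 (EXEC): [MAIN] PC=1: INC 4 -> ACC=0
Event 3 (EXEC): [MAIN] PC=2: INC 5 -> ACC=5
Event 4 (EXEC): [MAIN] PC=3: HALT

Answer: 5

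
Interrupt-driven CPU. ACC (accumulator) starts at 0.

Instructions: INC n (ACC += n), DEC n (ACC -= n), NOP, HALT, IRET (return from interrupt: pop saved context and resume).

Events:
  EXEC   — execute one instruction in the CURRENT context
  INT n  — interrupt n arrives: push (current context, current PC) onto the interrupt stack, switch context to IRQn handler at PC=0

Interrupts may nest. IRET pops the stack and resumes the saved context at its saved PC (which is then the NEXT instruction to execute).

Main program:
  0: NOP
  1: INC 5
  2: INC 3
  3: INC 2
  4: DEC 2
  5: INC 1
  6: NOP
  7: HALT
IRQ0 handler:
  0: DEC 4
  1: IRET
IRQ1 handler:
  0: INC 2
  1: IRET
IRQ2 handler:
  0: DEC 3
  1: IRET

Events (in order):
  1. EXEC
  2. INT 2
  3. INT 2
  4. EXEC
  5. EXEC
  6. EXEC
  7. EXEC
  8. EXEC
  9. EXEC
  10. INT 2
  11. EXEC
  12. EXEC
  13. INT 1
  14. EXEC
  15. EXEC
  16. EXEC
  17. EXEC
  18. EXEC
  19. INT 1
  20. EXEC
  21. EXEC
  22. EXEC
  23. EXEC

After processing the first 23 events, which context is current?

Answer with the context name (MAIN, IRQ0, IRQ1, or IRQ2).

Answer: MAIN

Derivation:
Event 1 (EXEC): [MAIN] PC=0: NOP
Event 2 (INT 2): INT 2 arrives: push (MAIN, PC=1), enter IRQ2 at PC=0 (depth now 1)
Event 3 (INT 2): INT 2 arrives: push (IRQ2, PC=0), enter IRQ2 at PC=0 (depth now 2)
Event 4 (EXEC): [IRQ2] PC=0: DEC 3 -> ACC=-3
Event 5 (EXEC): [IRQ2] PC=1: IRET -> resume IRQ2 at PC=0 (depth now 1)
Event 6 (EXEC): [IRQ2] PC=0: DEC 3 -> ACC=-6
Event 7 (EXEC): [IRQ2] PC=1: IRET -> resume MAIN at PC=1 (depth now 0)
Event 8 (EXEC): [MAIN] PC=1: INC 5 -> ACC=-1
Event 9 (EXEC): [MAIN] PC=2: INC 3 -> ACC=2
Event 10 (INT 2): INT 2 arrives: push (MAIN, PC=3), enter IRQ2 at PC=0 (depth now 1)
Event 11 (EXEC): [IRQ2] PC=0: DEC 3 -> ACC=-1
Event 12 (EXEC): [IRQ2] PC=1: IRET -> resume MAIN at PC=3 (depth now 0)
Event 13 (INT 1): INT 1 arrives: push (MAIN, PC=3), enter IRQ1 at PC=0 (depth now 1)
Event 14 (EXEC): [IRQ1] PC=0: INC 2 -> ACC=1
Event 15 (EXEC): [IRQ1] PC=1: IRET -> resume MAIN at PC=3 (depth now 0)
Event 16 (EXEC): [MAIN] PC=3: INC 2 -> ACC=3
Event 17 (EXEC): [MAIN] PC=4: DEC 2 -> ACC=1
Event 18 (EXEC): [MAIN] PC=5: INC 1 -> ACC=2
Event 19 (INT 1): INT 1 arrives: push (MAIN, PC=6), enter IRQ1 at PC=0 (depth now 1)
Event 20 (EXEC): [IRQ1] PC=0: INC 2 -> ACC=4
Event 21 (EXEC): [IRQ1] PC=1: IRET -> resume MAIN at PC=6 (depth now 0)
Event 22 (EXEC): [MAIN] PC=6: NOP
Event 23 (EXEC): [MAIN] PC=7: HALT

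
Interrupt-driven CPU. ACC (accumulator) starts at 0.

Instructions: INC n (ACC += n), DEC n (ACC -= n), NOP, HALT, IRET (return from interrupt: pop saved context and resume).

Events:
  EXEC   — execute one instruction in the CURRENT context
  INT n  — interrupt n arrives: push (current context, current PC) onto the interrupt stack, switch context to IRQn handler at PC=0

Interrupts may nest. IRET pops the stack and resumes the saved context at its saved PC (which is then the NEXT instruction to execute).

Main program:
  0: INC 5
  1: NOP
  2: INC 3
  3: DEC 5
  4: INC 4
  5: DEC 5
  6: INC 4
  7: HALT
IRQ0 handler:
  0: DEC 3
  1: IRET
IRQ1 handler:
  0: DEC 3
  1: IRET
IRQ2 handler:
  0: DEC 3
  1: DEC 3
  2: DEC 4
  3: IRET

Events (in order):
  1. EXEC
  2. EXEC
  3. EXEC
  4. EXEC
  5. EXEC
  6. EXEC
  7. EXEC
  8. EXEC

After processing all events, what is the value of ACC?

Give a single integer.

Event 1 (EXEC): [MAIN] PC=0: INC 5 -> ACC=5
Event 2 (EXEC): [MAIN] PC=1: NOP
Event 3 (EXEC): [MAIN] PC=2: INC 3 -> ACC=8
Event 4 (EXEC): [MAIN] PC=3: DEC 5 -> ACC=3
Event 5 (EXEC): [MAIN] PC=4: INC 4 -> ACC=7
Event 6 (EXEC): [MAIN] PC=5: DEC 5 -> ACC=2
Event 7 (EXEC): [MAIN] PC=6: INC 4 -> ACC=6
Event 8 (EXEC): [MAIN] PC=7: HALT

Answer: 6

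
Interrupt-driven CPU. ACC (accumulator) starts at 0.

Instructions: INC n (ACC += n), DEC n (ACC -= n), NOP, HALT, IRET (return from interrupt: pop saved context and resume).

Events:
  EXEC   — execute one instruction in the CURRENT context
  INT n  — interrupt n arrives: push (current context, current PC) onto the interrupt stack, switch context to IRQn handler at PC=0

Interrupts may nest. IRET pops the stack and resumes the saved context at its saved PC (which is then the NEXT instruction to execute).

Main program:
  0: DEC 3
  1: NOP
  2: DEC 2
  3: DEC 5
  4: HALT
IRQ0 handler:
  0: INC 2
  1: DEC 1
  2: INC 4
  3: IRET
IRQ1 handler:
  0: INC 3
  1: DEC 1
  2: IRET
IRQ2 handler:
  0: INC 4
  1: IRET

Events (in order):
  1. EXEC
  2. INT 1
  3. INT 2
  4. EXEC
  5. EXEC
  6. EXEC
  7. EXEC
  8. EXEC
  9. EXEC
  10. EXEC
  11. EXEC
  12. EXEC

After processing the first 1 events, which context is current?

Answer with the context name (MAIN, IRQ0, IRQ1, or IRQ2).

Event 1 (EXEC): [MAIN] PC=0: DEC 3 -> ACC=-3

Answer: MAIN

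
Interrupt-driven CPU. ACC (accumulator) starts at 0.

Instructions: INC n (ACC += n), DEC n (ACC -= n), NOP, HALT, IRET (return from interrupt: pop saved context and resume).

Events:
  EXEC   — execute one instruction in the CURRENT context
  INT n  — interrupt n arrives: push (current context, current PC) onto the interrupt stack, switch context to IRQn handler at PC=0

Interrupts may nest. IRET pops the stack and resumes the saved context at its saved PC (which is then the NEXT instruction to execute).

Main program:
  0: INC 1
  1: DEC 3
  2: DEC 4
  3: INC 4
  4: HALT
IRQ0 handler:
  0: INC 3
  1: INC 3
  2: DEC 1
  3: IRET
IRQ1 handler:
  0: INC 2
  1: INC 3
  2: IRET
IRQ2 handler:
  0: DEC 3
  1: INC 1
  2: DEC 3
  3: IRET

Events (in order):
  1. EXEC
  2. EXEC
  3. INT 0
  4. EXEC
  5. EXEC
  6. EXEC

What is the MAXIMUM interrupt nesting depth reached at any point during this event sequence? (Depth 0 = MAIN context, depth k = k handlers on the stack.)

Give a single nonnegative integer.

Event 1 (EXEC): [MAIN] PC=0: INC 1 -> ACC=1 [depth=0]
Event 2 (EXEC): [MAIN] PC=1: DEC 3 -> ACC=-2 [depth=0]
Event 3 (INT 0): INT 0 arrives: push (MAIN, PC=2), enter IRQ0 at PC=0 (depth now 1) [depth=1]
Event 4 (EXEC): [IRQ0] PC=0: INC 3 -> ACC=1 [depth=1]
Event 5 (EXEC): [IRQ0] PC=1: INC 3 -> ACC=4 [depth=1]
Event 6 (EXEC): [IRQ0] PC=2: DEC 1 -> ACC=3 [depth=1]
Max depth observed: 1

Answer: 1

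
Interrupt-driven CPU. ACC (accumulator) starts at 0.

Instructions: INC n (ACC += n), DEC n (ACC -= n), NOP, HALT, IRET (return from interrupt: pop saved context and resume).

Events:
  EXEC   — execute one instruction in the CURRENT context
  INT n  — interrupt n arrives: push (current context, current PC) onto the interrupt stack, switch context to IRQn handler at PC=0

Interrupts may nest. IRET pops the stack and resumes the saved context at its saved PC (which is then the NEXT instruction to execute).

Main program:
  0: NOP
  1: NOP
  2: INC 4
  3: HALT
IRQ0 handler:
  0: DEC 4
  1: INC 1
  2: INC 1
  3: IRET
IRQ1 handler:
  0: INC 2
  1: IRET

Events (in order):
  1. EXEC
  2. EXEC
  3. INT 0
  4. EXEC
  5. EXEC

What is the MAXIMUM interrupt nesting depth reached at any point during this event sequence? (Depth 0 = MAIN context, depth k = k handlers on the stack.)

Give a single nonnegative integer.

Event 1 (EXEC): [MAIN] PC=0: NOP [depth=0]
Event 2 (EXEC): [MAIN] PC=1: NOP [depth=0]
Event 3 (INT 0): INT 0 arrives: push (MAIN, PC=2), enter IRQ0 at PC=0 (depth now 1) [depth=1]
Event 4 (EXEC): [IRQ0] PC=0: DEC 4 -> ACC=-4 [depth=1]
Event 5 (EXEC): [IRQ0] PC=1: INC 1 -> ACC=-3 [depth=1]
Max depth observed: 1

Answer: 1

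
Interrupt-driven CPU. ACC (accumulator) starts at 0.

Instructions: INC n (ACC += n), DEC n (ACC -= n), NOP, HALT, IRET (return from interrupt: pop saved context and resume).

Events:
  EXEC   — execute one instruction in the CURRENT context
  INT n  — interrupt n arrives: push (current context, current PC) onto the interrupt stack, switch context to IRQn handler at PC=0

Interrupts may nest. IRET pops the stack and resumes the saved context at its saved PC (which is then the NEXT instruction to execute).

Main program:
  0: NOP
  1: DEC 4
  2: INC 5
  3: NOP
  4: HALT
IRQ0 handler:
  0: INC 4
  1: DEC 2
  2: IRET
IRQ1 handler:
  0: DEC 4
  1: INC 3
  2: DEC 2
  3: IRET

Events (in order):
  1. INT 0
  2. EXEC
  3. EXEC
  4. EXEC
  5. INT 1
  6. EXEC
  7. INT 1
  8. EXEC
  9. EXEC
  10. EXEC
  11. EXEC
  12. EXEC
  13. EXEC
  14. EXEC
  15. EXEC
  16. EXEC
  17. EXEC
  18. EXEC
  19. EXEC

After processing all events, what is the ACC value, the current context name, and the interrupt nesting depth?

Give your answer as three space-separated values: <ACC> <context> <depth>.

Answer: -3 MAIN 0

Derivation:
Event 1 (INT 0): INT 0 arrives: push (MAIN, PC=0), enter IRQ0 at PC=0 (depth now 1)
Event 2 (EXEC): [IRQ0] PC=0: INC 4 -> ACC=4
Event 3 (EXEC): [IRQ0] PC=1: DEC 2 -> ACC=2
Event 4 (EXEC): [IRQ0] PC=2: IRET -> resume MAIN at PC=0 (depth now 0)
Event 5 (INT 1): INT 1 arrives: push (MAIN, PC=0), enter IRQ1 at PC=0 (depth now 1)
Event 6 (EXEC): [IRQ1] PC=0: DEC 4 -> ACC=-2
Event 7 (INT 1): INT 1 arrives: push (IRQ1, PC=1), enter IRQ1 at PC=0 (depth now 2)
Event 8 (EXEC): [IRQ1] PC=0: DEC 4 -> ACC=-6
Event 9 (EXEC): [IRQ1] PC=1: INC 3 -> ACC=-3
Event 10 (EXEC): [IRQ1] PC=2: DEC 2 -> ACC=-5
Event 11 (EXEC): [IRQ1] PC=3: IRET -> resume IRQ1 at PC=1 (depth now 1)
Event 12 (EXEC): [IRQ1] PC=1: INC 3 -> ACC=-2
Event 13 (EXEC): [IRQ1] PC=2: DEC 2 -> ACC=-4
Event 14 (EXEC): [IRQ1] PC=3: IRET -> resume MAIN at PC=0 (depth now 0)
Event 15 (EXEC): [MAIN] PC=0: NOP
Event 16 (EXEC): [MAIN] PC=1: DEC 4 -> ACC=-8
Event 17 (EXEC): [MAIN] PC=2: INC 5 -> ACC=-3
Event 18 (EXEC): [MAIN] PC=3: NOP
Event 19 (EXEC): [MAIN] PC=4: HALT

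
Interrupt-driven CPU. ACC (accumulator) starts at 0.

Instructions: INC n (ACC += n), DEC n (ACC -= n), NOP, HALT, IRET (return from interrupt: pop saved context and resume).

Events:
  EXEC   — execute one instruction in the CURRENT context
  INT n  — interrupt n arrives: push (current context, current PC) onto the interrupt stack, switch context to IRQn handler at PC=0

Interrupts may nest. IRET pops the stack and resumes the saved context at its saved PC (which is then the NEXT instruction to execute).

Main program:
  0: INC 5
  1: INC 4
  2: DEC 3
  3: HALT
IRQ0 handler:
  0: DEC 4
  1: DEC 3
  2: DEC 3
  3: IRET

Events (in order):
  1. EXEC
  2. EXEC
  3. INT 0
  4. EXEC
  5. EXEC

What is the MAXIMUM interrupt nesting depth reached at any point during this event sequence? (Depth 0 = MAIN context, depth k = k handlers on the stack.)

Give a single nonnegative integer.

Answer: 1

Derivation:
Event 1 (EXEC): [MAIN] PC=0: INC 5 -> ACC=5 [depth=0]
Event 2 (EXEC): [MAIN] PC=1: INC 4 -> ACC=9 [depth=0]
Event 3 (INT 0): INT 0 arrives: push (MAIN, PC=2), enter IRQ0 at PC=0 (depth now 1) [depth=1]
Event 4 (EXEC): [IRQ0] PC=0: DEC 4 -> ACC=5 [depth=1]
Event 5 (EXEC): [IRQ0] PC=1: DEC 3 -> ACC=2 [depth=1]
Max depth observed: 1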